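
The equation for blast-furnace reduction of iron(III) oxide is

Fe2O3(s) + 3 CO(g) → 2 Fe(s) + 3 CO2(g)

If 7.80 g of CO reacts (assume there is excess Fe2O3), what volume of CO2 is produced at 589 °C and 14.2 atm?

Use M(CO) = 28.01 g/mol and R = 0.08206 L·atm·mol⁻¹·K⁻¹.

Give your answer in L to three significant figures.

n(CO) = 7.800 / 28.01 = 0.2785 mol
n(CO2) = (3/3) × 0.2785 = 0.2785 mol
V = nRT/P = 0.2785 × 0.08206 × 862.15 / 14.2 = 1.388 L

1.39 L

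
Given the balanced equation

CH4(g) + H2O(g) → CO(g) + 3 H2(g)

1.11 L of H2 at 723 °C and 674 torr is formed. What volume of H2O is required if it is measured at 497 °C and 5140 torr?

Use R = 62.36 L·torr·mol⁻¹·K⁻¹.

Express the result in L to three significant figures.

n(H2) = PV/RT = (674 × 1.11) / (62.36 × 996.15) = 0.01204 mol
n(H2O) = (1/3) × 0.01204 = 0.004013 mol
V = nRT/P = 0.004013 × 62.36 × 770.15 / 5140 = 0.03750 L

0.0375 L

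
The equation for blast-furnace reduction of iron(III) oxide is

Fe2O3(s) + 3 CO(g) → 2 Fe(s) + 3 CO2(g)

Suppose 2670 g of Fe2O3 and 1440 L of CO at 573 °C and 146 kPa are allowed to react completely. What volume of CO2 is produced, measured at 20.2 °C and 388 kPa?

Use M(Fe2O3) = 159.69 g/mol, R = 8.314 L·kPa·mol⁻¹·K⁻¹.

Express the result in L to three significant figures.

n(Fe2O3) = 2670 / 159.69 = 16.72 mol
n(CO) = PV/RT = (146 × 1440) / (8.314 × 846.15) = 29.89 mol
For 16.72 mol Fe2O3, stoichiometry requires (3/1) × 16.72 = 50.16 mol CO; 29.89 mol is available, so CO is limiting.
n(CO2) = (3/3) × 29.89 = 29.89 mol
V(CO2) = nRT/P = 29.89 × 8.314 × 293.35 / 388 = 187.9 L

188 L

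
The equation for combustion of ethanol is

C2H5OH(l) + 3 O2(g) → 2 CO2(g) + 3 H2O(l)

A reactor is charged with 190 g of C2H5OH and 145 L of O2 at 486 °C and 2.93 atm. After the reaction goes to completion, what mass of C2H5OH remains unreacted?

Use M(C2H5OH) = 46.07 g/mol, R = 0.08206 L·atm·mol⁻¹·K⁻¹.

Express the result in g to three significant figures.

85.3 g

n(C2H5OH) = 190 / 46.07 = 4.124 mol
n(O2) = PV/RT = (2.93 × 145) / (0.08206 × 759.15) = 6.820 mol
For 4.124 mol C2H5OH, stoichiometry requires (3/1) × 4.124 = 12.37 mol O2; 6.820 mol is available, so O2 is limiting.
n(C2H5OH) consumed = (1/3) × 6.820 = 2.273 mol; remaining = 4.124 − 2.273 = 1.851 mol
m(C2H5OH) = 1.851 × 46.07 = 85.28 g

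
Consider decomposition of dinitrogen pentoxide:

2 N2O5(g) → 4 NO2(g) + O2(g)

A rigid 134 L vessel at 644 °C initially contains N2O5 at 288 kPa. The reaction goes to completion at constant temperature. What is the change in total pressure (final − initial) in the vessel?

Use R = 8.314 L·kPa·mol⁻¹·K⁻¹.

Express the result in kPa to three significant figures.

432 kPa

At constant T and V, P ∝ n(gas): 2 mol gas → 5 mol gas.
P_final = (5/2) × 288 = 720.0 kPa; ΔP = 720.0 − 288 = 432.0 kPa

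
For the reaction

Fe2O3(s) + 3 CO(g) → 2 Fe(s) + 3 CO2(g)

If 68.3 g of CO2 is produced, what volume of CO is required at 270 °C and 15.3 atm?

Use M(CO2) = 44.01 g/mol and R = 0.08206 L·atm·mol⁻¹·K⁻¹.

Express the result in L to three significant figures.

n(CO2) = 68.30 / 44.01 = 1.552 mol
n(CO) = (3/3) × 1.552 = 1.552 mol
V = nRT/P = 1.552 × 0.08206 × 543.15 / 15.3 = 4.521 L

4.52 L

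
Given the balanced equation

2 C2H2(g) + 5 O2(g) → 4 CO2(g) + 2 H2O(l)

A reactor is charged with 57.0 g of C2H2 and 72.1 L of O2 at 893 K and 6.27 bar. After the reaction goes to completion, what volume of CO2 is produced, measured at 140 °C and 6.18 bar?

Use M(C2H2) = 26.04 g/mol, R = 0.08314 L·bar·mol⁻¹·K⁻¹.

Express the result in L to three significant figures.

24.3 L

n(C2H2) = 57.0 / 26.04 = 2.189 mol
n(O2) = PV/RT = (6.27 × 72.1) / (0.08314 × 893) = 6.089 mol
For 2.189 mol C2H2, stoichiometry requires (5/2) × 2.189 = 5.473 mol O2; 6.089 mol is available, so C2H2 is limiting.
n(CO2) = (4/2) × 2.189 = 4.378 mol
V(CO2) = nRT/P = 4.378 × 0.08314 × 413.15 / 6.18 = 24.33 L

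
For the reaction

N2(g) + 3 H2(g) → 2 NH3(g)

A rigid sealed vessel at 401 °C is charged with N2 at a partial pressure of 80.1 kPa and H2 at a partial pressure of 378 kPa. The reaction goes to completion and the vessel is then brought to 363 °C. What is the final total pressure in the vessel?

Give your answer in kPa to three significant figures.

At constant V, partial pressures at 401 °C are proportional to moles, so apply stoichiometry directly to pressures.
P(H2) required for 80.1 kPa of N2 = (3/1) × 80.1 = 240.3 kPa; available 378 kPa, so N2 is limiting.
P(H2) remaining = 378 − (3/1) × 80.1 = 137.7 kPa
P(gaseous products) = (2)/1 × 80.1 = 160.2 kPa
P_total at 401 °C = 137.7 + 160.2 = 297.9 kPa
Scaling to 363 °C: P = 297.9 × 636.15/674.15 = 281.1 kPa

281 kPa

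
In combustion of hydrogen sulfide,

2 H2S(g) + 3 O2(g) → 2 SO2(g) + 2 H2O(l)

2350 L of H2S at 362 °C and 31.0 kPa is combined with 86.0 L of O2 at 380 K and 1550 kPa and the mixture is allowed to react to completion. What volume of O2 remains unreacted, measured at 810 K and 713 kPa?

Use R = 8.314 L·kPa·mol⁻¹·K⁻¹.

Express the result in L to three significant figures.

n(H2S) = PV/RT = (31.0 × 2350) / (8.314 × 635.15) = 13.80 mol
n(O2) = PV/RT = (1550 × 86.0) / (8.314 × 380) = 42.19 mol
For 13.80 mol H2S, stoichiometry requires (3/2) × 13.80 = 20.70 mol O2; 42.19 mol is available, so H2S is limiting.
n(O2) consumed = (3/2) × 13.80 = 20.70 mol; remaining = 42.19 − 20.70 = 21.49 mol
V(O2) = nRT/P = 21.49 × 8.314 × 810 / 713 = 203.0 L

203 L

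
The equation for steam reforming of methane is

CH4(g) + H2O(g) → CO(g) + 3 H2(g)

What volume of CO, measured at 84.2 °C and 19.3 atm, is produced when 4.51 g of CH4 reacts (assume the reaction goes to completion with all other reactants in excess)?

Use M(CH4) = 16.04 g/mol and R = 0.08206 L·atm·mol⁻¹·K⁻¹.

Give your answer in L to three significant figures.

0.427 L

n(CH4) = 4.510 / 16.04 = 0.2812 mol
n(CO) = (1/1) × 0.2812 = 0.2812 mol
V = nRT/P = 0.2812 × 0.08206 × 357.35 / 19.3 = 0.4273 L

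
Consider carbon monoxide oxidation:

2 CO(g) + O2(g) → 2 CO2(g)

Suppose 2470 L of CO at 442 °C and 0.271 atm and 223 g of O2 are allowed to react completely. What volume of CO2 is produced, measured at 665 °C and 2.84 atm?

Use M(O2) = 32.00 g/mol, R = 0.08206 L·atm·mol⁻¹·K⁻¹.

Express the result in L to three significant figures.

n(CO) = PV/RT = (0.271 × 2470) / (0.08206 × 715.15) = 11.41 mol
n(O2) = 223 / 32.00 = 6.969 mol
For 11.41 mol CO, stoichiometry requires (1/2) × 11.41 = 5.705 mol O2; 6.969 mol is available, so CO is limiting.
n(CO2) = (2/2) × 11.41 = 11.41 mol
V(CO2) = nRT/P = 11.41 × 0.08206 × 938.15 / 2.84 = 309.3 L

309 L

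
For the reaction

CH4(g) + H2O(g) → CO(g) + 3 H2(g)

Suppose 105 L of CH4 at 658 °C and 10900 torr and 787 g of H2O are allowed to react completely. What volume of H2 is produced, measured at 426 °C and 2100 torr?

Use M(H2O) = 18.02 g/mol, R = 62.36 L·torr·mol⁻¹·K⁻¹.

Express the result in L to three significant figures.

n(CH4) = PV/RT = (10900 × 105) / (62.36 × 931.15) = 19.71 mol
n(H2O) = 787 / 18.02 = 43.67 mol
For 19.71 mol CH4, stoichiometry requires (1/1) × 19.71 = 19.71 mol H2O; 43.67 mol is available, so CH4 is limiting.
n(H2) = (3/1) × 19.71 = 59.13 mol
V(H2) = nRT/P = 59.13 × 62.36 × 699.15 / 2100 = 1228 L

1230 L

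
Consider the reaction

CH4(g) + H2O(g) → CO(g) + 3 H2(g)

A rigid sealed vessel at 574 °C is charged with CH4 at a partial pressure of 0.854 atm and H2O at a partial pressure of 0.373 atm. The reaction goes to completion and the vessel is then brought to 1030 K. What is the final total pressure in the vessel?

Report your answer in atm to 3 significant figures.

2.40 atm

With V and T fixed, P_i ∝ n_i, so the mole ratios apply directly to partial pressures at 574 °C.
P(H2O) required for 0.854 atm of CH4 = (1/1) × 0.854 = 0.8540 atm; available 0.373 atm, so H2O is limiting.
P(CH4) remaining = 0.854 − (1/1) × 0.373 = 0.4810 atm
P(gaseous products) = (1+3)/1 × 0.373 = 1.492 atm
P_total at 574 °C = 0.4810 + 1.492 = 1.973 atm
Scaling to 1030 K: P = 1.973 × 1030/847.15 = 2.399 atm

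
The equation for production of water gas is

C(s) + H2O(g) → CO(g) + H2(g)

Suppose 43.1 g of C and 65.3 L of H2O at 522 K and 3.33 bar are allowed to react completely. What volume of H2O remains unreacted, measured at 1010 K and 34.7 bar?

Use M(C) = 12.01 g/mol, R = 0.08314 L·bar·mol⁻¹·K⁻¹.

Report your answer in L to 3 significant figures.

n(C) = 43.1 / 12.01 = 3.589 mol
n(H2O) = PV/RT = (3.33 × 65.3) / (0.08314 × 522) = 5.010 mol
For 3.589 mol C, stoichiometry requires (1/1) × 3.589 = 3.589 mol H2O; 5.010 mol is available, so C is limiting.
n(H2O) consumed = (1/1) × 3.589 = 3.589 mol; remaining = 5.010 − 3.589 = 1.421 mol
V(H2O) = nRT/P = 1.421 × 0.08314 × 1010 / 34.7 = 3.439 L

3.44 L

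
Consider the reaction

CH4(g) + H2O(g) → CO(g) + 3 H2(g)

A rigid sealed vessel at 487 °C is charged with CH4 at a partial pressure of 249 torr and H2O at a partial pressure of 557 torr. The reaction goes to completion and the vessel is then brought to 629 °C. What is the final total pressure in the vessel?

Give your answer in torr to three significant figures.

Because the vessel is rigid and T is held at 487 °C, work the stoichiometry in partial pressures (P_i = n_iRT/V).
P(H2O) required for 249 torr of CH4 = (1/1) × 249 = 249.0 torr; available 557 torr, so CH4 is limiting.
P(H2O) remaining = 557 − (1/1) × 249 = 308.0 torr
P(gaseous products) = (1+3)/1 × 249 = 996.0 torr
P_total at 487 °C = 308.0 + 996.0 = 1304 torr
Scaling to 629 °C: P = 1304 × 902.15/760.15 = 1548 torr

1550 torr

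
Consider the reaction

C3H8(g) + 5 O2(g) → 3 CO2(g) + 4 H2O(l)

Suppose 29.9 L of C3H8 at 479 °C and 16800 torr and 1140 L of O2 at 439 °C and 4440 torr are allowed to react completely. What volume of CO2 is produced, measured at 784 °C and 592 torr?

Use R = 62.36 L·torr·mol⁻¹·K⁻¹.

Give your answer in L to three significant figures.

n(C3H8) = PV/RT = (16800 × 29.9) / (62.36 × 752.15) = 10.71 mol
n(O2) = PV/RT = (4440 × 1140) / (62.36 × 712.15) = 114.0 mol
For 10.71 mol C3H8, stoichiometry requires (5/1) × 10.71 = 53.55 mol O2; 114.0 mol is available, so C3H8 is limiting.
n(CO2) = (3/1) × 10.71 = 32.13 mol
V(CO2) = nRT/P = 32.13 × 62.36 × 1057.15 / 592 = 3578 L

3580 L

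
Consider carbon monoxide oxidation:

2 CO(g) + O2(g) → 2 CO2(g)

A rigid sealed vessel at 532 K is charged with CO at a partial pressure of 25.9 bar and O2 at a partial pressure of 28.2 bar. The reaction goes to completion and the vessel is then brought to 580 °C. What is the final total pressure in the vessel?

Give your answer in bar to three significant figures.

66.0 bar

With V and T fixed, P_i ∝ n_i, so the mole ratios apply directly to partial pressures at 532 K.
P(O2) required for 25.9 bar of CO = (1/2) × 25.9 = 12.95 bar; available 28.2 bar, so CO is limiting.
P(O2) remaining = 28.2 − (1/2) × 25.9 = 15.25 bar
P(gaseous products) = (2)/2 × 25.9 = 25.90 bar
P_total at 532 K = 15.25 + 25.90 = 41.15 bar
Scaling to 580 °C: P = 41.15 × 853.15/532 = 65.99 bar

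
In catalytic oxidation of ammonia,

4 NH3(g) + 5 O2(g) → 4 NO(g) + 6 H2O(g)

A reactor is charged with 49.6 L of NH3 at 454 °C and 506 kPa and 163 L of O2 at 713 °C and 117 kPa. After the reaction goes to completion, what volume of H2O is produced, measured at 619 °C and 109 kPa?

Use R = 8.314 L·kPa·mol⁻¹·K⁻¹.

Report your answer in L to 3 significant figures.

190 L

n(NH3) = PV/RT = (506 × 49.6) / (8.314 × 727.15) = 4.151 mol
n(O2) = PV/RT = (117 × 163) / (8.314 × 986.15) = 2.326 mol
For 4.151 mol NH3, stoichiometry requires (5/4) × 4.151 = 5.189 mol O2; 2.326 mol is available, so O2 is limiting.
n(H2O) = (6/5) × 2.326 = 2.791 mol
V(H2O) = nRT/P = 2.791 × 8.314 × 892.15 / 109 = 189.9 L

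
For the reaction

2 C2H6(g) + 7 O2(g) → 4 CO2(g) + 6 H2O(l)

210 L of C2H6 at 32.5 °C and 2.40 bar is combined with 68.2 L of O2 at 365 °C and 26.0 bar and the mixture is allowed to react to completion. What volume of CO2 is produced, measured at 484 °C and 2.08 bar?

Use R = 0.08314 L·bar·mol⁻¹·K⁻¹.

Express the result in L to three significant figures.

n(C2H6) = PV/RT = (2.40 × 210) / (0.08314 × 305.65) = 19.83 mol
n(O2) = PV/RT = (26.0 × 68.2) / (0.08314 × 638.15) = 33.42 mol
For 19.83 mol C2H6, stoichiometry requires (7/2) × 19.83 = 69.41 mol O2; 33.42 mol is available, so O2 is limiting.
n(CO2) = (4/7) × 33.42 = 19.10 mol
V(CO2) = nRT/P = 19.10 × 0.08314 × 757.15 / 2.08 = 578.0 L

578 L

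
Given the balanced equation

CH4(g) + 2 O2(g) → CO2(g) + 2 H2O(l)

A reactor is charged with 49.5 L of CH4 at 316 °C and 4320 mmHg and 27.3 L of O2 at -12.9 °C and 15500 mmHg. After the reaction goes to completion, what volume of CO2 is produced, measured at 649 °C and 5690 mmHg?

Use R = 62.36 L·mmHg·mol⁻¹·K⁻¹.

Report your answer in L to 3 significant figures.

n(CH4) = PV/RT = (4320 × 49.5) / (62.36 × 589.15) = 5.820 mol
n(O2) = PV/RT = (15500 × 27.3) / (62.36 × 260.25) = 26.07 mol
For 5.820 mol CH4, stoichiometry requires (2/1) × 5.820 = 11.64 mol O2; 26.07 mol is available, so CH4 is limiting.
n(CO2) = (1/1) × 5.820 = 5.820 mol
V(CO2) = nRT/P = 5.820 × 62.36 × 922.15 / 5690 = 58.82 L

58.8 L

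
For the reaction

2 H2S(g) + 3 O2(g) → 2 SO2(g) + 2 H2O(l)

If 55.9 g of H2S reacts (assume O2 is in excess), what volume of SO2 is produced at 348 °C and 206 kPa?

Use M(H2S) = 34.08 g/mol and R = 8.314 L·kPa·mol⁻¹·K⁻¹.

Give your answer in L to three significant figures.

41.1 L

n(H2S) = 55.90 / 34.08 = 1.640 mol
n(SO2) = (2/2) × 1.640 = 1.640 mol
V = nRT/P = 1.640 × 8.314 × 621.15 / 206 = 41.11 L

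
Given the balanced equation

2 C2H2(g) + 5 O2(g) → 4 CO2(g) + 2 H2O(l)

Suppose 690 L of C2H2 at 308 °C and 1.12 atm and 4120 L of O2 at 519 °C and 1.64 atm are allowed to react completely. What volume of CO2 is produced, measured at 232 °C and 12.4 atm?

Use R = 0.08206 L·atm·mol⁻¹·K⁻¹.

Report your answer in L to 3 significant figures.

108 L

n(C2H2) = PV/RT = (1.12 × 690) / (0.08206 × 581.15) = 16.20 mol
n(O2) = PV/RT = (1.64 × 4120) / (0.08206 × 792.15) = 103.9 mol
For 16.20 mol C2H2, stoichiometry requires (5/2) × 16.20 = 40.50 mol O2; 103.9 mol is available, so C2H2 is limiting.
n(CO2) = (4/2) × 16.20 = 32.40 mol
V(CO2) = nRT/P = 32.40 × 0.08206 × 505.15 / 12.4 = 108.3 L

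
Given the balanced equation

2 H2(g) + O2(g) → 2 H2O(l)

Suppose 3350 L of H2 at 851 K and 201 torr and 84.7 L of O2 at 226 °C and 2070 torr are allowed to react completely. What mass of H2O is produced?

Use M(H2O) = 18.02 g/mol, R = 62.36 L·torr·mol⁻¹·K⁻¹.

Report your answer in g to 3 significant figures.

203 g

n(H2) = PV/RT = (201 × 3350) / (62.36 × 851) = 12.69 mol
n(O2) = PV/RT = (2070 × 84.7) / (62.36 × 499.15) = 5.633 mol
For 12.69 mol H2, stoichiometry requires (1/2) × 12.69 = 6.345 mol O2; 5.633 mol is available, so O2 is limiting.
n(H2O) = (2/1) × 5.633 = 11.27 mol
m(H2O) = 11.27 × 18.02 = 203.1 g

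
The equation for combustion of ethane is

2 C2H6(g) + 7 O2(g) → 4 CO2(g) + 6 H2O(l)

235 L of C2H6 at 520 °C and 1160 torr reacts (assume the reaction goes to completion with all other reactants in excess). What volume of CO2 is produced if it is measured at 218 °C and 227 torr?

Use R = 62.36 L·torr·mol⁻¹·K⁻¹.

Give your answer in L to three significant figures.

1490 L

n(C2H6) = PV/RT = (1160 × 235) / (62.36 × 793.15) = 5.511 mol
n(CO2) = (4/2) × 5.511 = 11.02 mol
V = nRT/P = 11.02 × 62.36 × 491.15 / 227 = 1487 L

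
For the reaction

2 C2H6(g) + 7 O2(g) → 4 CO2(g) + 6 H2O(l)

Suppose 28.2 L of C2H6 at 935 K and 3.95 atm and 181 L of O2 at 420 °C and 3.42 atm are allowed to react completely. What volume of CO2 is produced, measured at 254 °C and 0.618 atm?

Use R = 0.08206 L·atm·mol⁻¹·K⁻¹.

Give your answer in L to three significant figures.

n(C2H6) = PV/RT = (3.95 × 28.2) / (0.08206 × 935) = 1.452 mol
n(O2) = PV/RT = (3.42 × 181) / (0.08206 × 693.15) = 10.88 mol
For 1.452 mol C2H6, stoichiometry requires (7/2) × 1.452 = 5.082 mol O2; 10.88 mol is available, so C2H6 is limiting.
n(CO2) = (4/2) × 1.452 = 2.904 mol
V(CO2) = nRT/P = 2.904 × 0.08206 × 527.15 / 0.618 = 203.3 L

203 L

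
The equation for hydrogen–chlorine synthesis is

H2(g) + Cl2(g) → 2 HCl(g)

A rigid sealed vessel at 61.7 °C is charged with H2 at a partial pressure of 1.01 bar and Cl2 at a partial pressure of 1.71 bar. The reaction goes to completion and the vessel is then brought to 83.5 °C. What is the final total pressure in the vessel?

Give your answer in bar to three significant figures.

At constant V, partial pressures at 61.7 °C are proportional to moles, so apply stoichiometry directly to pressures.
P(Cl2) required for 1.01 bar of H2 = (1/1) × 1.01 = 1.010 bar; available 1.71 bar, so H2 is limiting.
P(Cl2) remaining = 1.71 − (1/1) × 1.01 = 0.7000 bar
P(gaseous products) = (2)/1 × 1.01 = 2.020 bar
P_total at 61.7 °C = 0.7000 + 2.020 = 2.720 bar
Scaling to 83.5 °C: P = 2.720 × 356.65/334.85 = 2.897 bar

2.90 bar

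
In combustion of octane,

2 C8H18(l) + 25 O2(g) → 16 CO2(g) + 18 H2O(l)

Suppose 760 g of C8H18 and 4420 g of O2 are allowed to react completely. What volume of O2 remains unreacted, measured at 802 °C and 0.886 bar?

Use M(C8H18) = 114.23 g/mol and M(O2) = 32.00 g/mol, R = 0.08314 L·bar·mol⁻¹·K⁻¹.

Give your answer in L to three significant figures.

n(C8H18) = 760 / 114.23 = 6.653 mol
n(O2) = 4420 / 32.00 = 138.1 mol
For 6.653 mol C8H18, stoichiometry requires (25/2) × 6.653 = 83.16 mol O2; 138.1 mol is available, so C8H18 is limiting.
n(O2) consumed = (25/2) × 6.653 = 83.16 mol; remaining = 138.1 − 83.16 = 54.94 mol
V(O2) = nRT/P = 54.94 × 0.08314 × 1075.15 / 0.886 = 5543 L

5540 L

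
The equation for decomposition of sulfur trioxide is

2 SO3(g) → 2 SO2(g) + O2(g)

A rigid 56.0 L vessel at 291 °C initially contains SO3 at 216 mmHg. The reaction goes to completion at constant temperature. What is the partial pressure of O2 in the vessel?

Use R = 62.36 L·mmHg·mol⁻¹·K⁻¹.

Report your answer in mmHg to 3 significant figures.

108 mmHg

n(SO3)₀ = PV/RT = (216 × 56.0) / (62.36 × 564.15) = 0.3438 mol
n(O2) = (1/2) × 0.3438 = 0.1719 mol
P(O2) = nRT/V = 0.1719 × 62.36 × 564.15 / 56.0 = 108.0 mmHg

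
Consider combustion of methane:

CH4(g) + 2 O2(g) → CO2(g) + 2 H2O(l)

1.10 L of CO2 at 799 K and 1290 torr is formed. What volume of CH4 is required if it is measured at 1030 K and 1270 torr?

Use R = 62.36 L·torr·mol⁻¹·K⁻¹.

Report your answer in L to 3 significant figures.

1.44 L

n(CO2) = PV/RT = (1290 × 1.10) / (62.36 × 799) = 0.02848 mol
n(CH4) = (1/1) × 0.02848 = 0.02848 mol
V = nRT/P = 0.02848 × 62.36 × 1030 / 1270 = 1.440 L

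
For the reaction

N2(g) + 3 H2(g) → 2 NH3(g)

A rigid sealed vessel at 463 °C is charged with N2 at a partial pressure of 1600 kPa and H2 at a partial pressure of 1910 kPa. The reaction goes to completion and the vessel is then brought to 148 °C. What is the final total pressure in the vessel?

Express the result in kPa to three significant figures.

With V and T fixed, P_i ∝ n_i, so the mole ratios apply directly to partial pressures at 463 °C.
P(H2) required for 1600 kPa of N2 = (3/1) × 1600 = 4800 kPa; available 1910 kPa, so H2 is limiting.
P(N2) remaining = 1600 − (1/3) × 1910 = 963.3 kPa
P(gaseous products) = (2)/3 × 1910 = 1273 kPa
P_total at 463 °C = 963.3 + 1273 = 2236 kPa
Scaling to 148 °C: P = 2236 × 421.15/736.15 = 1279 kPa

1280 kPa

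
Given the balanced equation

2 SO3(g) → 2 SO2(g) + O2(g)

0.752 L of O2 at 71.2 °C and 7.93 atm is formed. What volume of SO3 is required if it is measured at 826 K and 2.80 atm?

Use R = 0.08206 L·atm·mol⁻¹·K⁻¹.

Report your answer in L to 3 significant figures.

n(O2) = PV/RT = (7.93 × 0.752) / (0.08206 × 344.35) = 0.2110 mol
n(SO3) = (2/1) × 0.2110 = 0.4220 mol
V = nRT/P = 0.4220 × 0.08206 × 826 / 2.80 = 10.22 L

10.2 L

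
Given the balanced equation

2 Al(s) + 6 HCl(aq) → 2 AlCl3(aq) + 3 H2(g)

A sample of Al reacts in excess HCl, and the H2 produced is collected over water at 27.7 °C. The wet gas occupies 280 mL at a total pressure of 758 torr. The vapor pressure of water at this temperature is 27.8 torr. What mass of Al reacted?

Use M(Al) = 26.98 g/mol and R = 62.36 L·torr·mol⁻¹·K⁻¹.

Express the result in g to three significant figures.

0.196 g

P(H2) = 758 − 27.8 = 730.2 torr
n(H2) = PV/RT = (730.2 × 0.2800) / (62.36 × 300.85) = 0.01090 mol
n(Al) = (2/3) × 0.01090 = 0.007267 mol
m(Al) = 0.007267 × 26.98 = 0.1961 g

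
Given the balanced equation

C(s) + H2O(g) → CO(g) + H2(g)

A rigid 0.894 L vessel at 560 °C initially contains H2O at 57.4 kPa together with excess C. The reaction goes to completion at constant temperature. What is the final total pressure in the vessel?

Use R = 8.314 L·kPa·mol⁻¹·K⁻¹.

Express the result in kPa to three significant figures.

Since T and V are fixed, P_final/P_initial = n_final/n_initial = 2/1.
P_final = (2/1) × 57.4 = 114.8 kPa

115 kPa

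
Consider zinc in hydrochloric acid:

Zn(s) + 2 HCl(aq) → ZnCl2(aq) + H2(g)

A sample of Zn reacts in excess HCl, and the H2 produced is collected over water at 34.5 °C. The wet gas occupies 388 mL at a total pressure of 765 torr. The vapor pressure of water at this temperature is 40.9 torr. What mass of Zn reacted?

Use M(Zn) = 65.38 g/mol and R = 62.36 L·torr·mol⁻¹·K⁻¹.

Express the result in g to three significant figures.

0.957 g

P(H2) = 765 − 40.9 = 724.1 torr
n(H2) = PV/RT = (724.1 × 0.3880) / (62.36 × 307.65) = 0.01464 mol
n(Zn) = (1/1) × 0.01464 = 0.01464 mol
m(Zn) = 0.01464 × 65.38 = 0.9572 g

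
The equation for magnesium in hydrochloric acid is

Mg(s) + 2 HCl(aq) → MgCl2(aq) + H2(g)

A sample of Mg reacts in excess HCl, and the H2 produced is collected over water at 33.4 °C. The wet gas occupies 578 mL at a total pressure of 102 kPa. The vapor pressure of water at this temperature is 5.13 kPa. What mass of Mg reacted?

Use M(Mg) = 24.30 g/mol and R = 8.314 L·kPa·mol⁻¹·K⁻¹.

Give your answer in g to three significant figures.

P(H2) = 102 − 5.13 = 96.87 kPa
n(H2) = PV/RT = (96.87 × 0.5780) / (8.314 × 306.55) = 0.02197 mol
n(Mg) = (1/1) × 0.02197 = 0.02197 mol
m(Mg) = 0.02197 × 24.30 = 0.5339 g

0.534 g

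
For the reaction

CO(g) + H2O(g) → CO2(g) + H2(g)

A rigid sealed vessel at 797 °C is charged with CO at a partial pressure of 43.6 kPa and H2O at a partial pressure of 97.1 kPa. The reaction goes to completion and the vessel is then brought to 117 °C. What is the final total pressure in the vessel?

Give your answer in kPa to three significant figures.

With V and T fixed, P_i ∝ n_i, so the mole ratios apply directly to partial pressures at 797 °C.
P(H2O) required for 43.6 kPa of CO = (1/1) × 43.6 = 43.60 kPa; available 97.1 kPa, so CO is limiting.
P(H2O) remaining = 97.1 − (1/1) × 43.6 = 53.50 kPa
P(gaseous products) = (1+1)/1 × 43.6 = 87.20 kPa
P_total at 797 °C = 53.50 + 87.20 = 140.7 kPa
Scaling to 117 °C: P = 140.7 × 390.15/1070.15 = 51.30 kPa

51.3 kPa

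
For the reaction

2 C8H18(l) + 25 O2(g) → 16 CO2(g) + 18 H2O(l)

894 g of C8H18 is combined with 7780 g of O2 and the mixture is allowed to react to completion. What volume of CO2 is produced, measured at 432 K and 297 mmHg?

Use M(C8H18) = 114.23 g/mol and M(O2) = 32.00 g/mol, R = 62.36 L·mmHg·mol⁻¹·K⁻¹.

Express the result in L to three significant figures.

5680 L

n(C8H18) = 894 / 114.23 = 7.826 mol
n(O2) = 7780 / 32.00 = 243.1 mol
For 7.826 mol C8H18, stoichiometry requires (25/2) × 7.826 = 97.82 mol O2; 243.1 mol is available, so C8H18 is limiting.
n(CO2) = (16/2) × 7.826 = 62.61 mol
V(CO2) = nRT/P = 62.61 × 62.36 × 432 / 297 = 5679 L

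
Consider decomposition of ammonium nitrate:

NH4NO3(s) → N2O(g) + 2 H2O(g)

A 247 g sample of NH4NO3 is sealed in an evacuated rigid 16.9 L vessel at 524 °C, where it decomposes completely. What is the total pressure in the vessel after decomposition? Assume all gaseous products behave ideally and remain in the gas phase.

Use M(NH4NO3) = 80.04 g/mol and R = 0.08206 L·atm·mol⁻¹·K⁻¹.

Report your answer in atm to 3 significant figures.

n(NH4NO3) = 247 / 80.04 = 3.086 mol
n(gas produced) = (3/1) × 3.086 = 9.258 mol
P = nRT/V = 9.258 × 0.08206 × 797.15 / 16.9 = 35.83 atm

35.8 atm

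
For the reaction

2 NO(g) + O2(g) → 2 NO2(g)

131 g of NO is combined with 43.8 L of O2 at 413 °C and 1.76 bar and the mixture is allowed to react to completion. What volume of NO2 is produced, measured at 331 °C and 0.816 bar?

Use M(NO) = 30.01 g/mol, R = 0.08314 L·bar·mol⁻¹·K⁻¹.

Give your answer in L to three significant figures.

n(NO) = 131 / 30.01 = 4.365 mol
n(O2) = PV/RT = (1.76 × 43.8) / (0.08314 × 686.15) = 1.351 mol
For 4.365 mol NO, stoichiometry requires (1/2) × 4.365 = 2.183 mol O2; 1.351 mol is available, so O2 is limiting.
n(NO2) = (2/1) × 1.351 = 2.702 mol
V(NO2) = nRT/P = 2.702 × 0.08314 × 604.15 / 0.816 = 166.3 L

166 L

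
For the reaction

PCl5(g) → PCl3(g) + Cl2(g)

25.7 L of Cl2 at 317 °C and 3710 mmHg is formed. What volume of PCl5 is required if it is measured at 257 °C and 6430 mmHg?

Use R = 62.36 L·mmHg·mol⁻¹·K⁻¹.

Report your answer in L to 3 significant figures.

13.3 L

n(Cl2) = PV/RT = (3710 × 25.7) / (62.36 × 590.15) = 2.591 mol
n(PCl5) = (1/1) × 2.591 = 2.591 mol
V = nRT/P = 2.591 × 62.36 × 530.15 / 6430 = 13.32 L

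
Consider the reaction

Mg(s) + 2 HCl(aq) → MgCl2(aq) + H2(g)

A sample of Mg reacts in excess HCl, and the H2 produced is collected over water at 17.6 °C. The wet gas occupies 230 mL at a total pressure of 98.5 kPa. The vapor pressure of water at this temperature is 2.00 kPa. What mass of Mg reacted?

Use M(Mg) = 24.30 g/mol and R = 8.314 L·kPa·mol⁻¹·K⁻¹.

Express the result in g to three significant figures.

0.223 g

P(H2) = 98.5 − 2.00 = 96.50 kPa
n(H2) = PV/RT = (96.50 × 0.2300) / (8.314 × 290.75) = 0.009182 mol
n(Mg) = (1/1) × 0.009182 = 0.009182 mol
m(Mg) = 0.009182 × 24.30 = 0.2231 g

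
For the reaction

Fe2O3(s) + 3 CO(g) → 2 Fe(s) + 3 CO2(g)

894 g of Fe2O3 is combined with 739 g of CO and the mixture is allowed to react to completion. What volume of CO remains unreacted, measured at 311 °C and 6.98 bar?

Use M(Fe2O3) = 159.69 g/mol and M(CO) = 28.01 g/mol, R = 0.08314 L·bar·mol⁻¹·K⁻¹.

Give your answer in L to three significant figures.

n(Fe2O3) = 894 / 159.69 = 5.598 mol
n(CO) = 739 / 28.01 = 26.38 mol
For 5.598 mol Fe2O3, stoichiometry requires (3/1) × 5.598 = 16.79 mol CO; 26.38 mol is available, so Fe2O3 is limiting.
n(CO) consumed = (3/1) × 5.598 = 16.79 mol; remaining = 26.38 − 16.79 = 9.590 mol
V(CO) = nRT/P = 9.590 × 0.08314 × 584.15 / 6.98 = 66.73 L

66.7 L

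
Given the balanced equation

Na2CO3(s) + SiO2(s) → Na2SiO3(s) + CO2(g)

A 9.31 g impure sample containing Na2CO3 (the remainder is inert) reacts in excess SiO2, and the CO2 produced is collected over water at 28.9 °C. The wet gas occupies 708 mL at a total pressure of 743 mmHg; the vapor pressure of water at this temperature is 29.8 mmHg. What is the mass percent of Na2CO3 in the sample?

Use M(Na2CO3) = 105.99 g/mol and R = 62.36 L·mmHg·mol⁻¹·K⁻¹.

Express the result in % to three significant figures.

30.5 %

P(CO2) = 743 − 29.8 = 713.2 mmHg
n(CO2) = PV/RT = (713.2 × 0.7080) / (62.36 × 302.05) = 0.02681 mol
n(Na2CO3) = (1/1) × 0.02681 = 0.02681 mol
m(Na2CO3) = 0.02681 × 105.99 = 2.842 g
%Na2CO3 = 2.842 / 9.31 × 100 = 30.53%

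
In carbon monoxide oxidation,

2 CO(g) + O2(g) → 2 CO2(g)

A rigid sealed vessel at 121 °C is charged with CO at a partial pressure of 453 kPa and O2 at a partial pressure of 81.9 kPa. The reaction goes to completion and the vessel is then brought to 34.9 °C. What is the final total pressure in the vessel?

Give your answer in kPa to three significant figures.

At constant V, partial pressures at 121 °C are proportional to moles, so apply stoichiometry directly to pressures.
P(O2) required for 453 kPa of CO = (1/2) × 453 = 226.5 kPa; available 81.9 kPa, so O2 is limiting.
P(CO) remaining = 453 − (2/1) × 81.9 = 289.2 kPa
P(gaseous products) = (2)/1 × 81.9 = 163.8 kPa
P_total at 121 °C = 289.2 + 163.8 = 453.0 kPa
Scaling to 34.9 °C: P = 453.0 × 308.05/394.15 = 354.0 kPa

354 kPa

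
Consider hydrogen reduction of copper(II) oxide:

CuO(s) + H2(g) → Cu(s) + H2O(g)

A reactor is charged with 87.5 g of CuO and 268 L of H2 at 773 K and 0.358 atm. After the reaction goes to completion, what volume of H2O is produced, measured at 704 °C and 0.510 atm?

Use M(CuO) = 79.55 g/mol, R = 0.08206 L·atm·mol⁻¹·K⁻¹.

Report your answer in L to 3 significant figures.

n(CuO) = 87.5 / 79.55 = 1.100 mol
n(H2) = PV/RT = (0.358 × 268) / (0.08206 × 773) = 1.513 mol
For 1.100 mol CuO, stoichiometry requires (1/1) × 1.100 = 1.100 mol H2; 1.513 mol is available, so CuO is limiting.
n(H2O) = (1/1) × 1.100 = 1.100 mol
V(H2O) = nRT/P = 1.100 × 0.08206 × 977.15 / 0.510 = 172.9 L

173 L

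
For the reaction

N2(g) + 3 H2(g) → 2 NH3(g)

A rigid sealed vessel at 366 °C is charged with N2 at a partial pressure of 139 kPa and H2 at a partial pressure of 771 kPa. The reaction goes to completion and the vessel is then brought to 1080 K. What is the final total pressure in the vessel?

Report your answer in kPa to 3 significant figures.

1070 kPa

At constant V, partial pressures at 366 °C are proportional to moles, so apply stoichiometry directly to pressures.
P(H2) required for 139 kPa of N2 = (3/1) × 139 = 417.0 kPa; available 771 kPa, so N2 is limiting.
P(H2) remaining = 771 − (3/1) × 139 = 354.0 kPa
P(gaseous products) = (2)/1 × 139 = 278.0 kPa
P_total at 366 °C = 354.0 + 278.0 = 632.0 kPa
Scaling to 1080 K: P = 632.0 × 1080/639.15 = 1068 kPa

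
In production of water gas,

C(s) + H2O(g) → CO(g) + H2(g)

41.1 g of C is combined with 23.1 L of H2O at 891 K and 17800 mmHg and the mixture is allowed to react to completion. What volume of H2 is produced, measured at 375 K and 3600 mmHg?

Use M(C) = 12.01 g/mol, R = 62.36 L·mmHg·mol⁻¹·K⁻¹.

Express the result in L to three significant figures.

22.2 L

n(C) = 41.1 / 12.01 = 3.422 mol
n(H2O) = PV/RT = (17800 × 23.1) / (62.36 × 891) = 7.400 mol
For 3.422 mol C, stoichiometry requires (1/1) × 3.422 = 3.422 mol H2O; 7.400 mol is available, so C is limiting.
n(H2) = (1/1) × 3.422 = 3.422 mol
V(H2) = nRT/P = 3.422 × 62.36 × 375 / 3600 = 22.23 L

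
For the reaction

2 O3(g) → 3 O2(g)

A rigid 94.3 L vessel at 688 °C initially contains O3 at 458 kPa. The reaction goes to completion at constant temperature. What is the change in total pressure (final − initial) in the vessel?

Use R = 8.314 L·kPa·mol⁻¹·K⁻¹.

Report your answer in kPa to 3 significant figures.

At constant T and V, P ∝ n(gas): 2 mol gas → 3 mol gas.
P_final = (3/2) × 458 = 687.0 kPa; ΔP = 687.0 − 458 = 229.0 kPa

229 kPa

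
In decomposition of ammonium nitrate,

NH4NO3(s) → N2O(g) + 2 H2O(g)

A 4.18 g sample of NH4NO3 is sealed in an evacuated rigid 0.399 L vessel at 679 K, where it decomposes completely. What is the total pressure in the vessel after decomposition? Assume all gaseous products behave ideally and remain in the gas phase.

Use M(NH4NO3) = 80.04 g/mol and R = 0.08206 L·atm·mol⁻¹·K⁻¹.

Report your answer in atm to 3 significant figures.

21.9 atm

n(NH4NO3) = 4.18 / 80.04 = 0.05222 mol
n(gas produced) = (3/1) × 0.05222 = 0.1567 mol
P = nRT/V = 0.1567 × 0.08206 × 679 / 0.399 = 21.88 atm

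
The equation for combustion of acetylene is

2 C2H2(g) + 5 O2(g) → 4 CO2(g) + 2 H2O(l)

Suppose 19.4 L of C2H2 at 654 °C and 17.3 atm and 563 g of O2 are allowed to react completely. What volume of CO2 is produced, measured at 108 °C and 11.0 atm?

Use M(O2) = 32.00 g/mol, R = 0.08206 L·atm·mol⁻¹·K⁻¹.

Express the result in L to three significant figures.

25.1 L

n(C2H2) = PV/RT = (17.3 × 19.4) / (0.08206 × 927.15) = 4.411 mol
n(O2) = 563 / 32.00 = 17.59 mol
For 4.411 mol C2H2, stoichiometry requires (5/2) × 4.411 = 11.03 mol O2; 17.59 mol is available, so C2H2 is limiting.
n(CO2) = (4/2) × 4.411 = 8.822 mol
V(CO2) = nRT/P = 8.822 × 0.08206 × 381.15 / 11.0 = 25.08 L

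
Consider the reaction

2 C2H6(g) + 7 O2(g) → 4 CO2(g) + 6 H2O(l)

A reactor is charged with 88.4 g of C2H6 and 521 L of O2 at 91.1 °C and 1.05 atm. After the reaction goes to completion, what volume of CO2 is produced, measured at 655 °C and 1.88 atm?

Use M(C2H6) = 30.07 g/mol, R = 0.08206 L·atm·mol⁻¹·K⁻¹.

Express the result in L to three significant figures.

n(C2H6) = 88.4 / 30.07 = 2.940 mol
n(O2) = PV/RT = (1.05 × 521) / (0.08206 × 364.25) = 18.30 mol
For 2.940 mol C2H6, stoichiometry requires (7/2) × 2.940 = 10.29 mol O2; 18.30 mol is available, so C2H6 is limiting.
n(CO2) = (4/2) × 2.940 = 5.880 mol
V(CO2) = nRT/P = 5.880 × 0.08206 × 928.15 / 1.88 = 238.2 L

238 L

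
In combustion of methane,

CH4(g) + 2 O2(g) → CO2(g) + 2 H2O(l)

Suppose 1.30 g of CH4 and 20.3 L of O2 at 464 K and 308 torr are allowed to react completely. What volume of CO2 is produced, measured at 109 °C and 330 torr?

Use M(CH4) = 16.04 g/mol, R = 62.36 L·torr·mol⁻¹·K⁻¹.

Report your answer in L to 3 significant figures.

n(CH4) = 1.30 / 16.04 = 0.08105 mol
n(O2) = PV/RT = (308 × 20.3) / (62.36 × 464) = 0.2161 mol
For 0.08105 mol CH4, stoichiometry requires (2/1) × 0.08105 = 0.1621 mol O2; 0.2161 mol is available, so CH4 is limiting.
n(CO2) = (1/1) × 0.08105 = 0.08105 mol
V(CO2) = nRT/P = 0.08105 × 62.36 × 382.15 / 330 = 5.853 L

5.85 L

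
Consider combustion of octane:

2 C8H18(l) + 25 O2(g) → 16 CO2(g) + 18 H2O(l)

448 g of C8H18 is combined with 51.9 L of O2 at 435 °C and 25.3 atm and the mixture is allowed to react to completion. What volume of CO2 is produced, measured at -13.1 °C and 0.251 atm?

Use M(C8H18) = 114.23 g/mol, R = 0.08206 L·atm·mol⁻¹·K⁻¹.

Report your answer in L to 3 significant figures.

1230 L

n(C8H18) = 448 / 114.23 = 3.922 mol
n(O2) = PV/RT = (25.3 × 51.9) / (0.08206 × 708.15) = 22.60 mol
For 3.922 mol C8H18, stoichiometry requires (25/2) × 3.922 = 49.02 mol O2; 22.60 mol is available, so O2 is limiting.
n(CO2) = (16/25) × 22.60 = 14.46 mol
V(CO2) = nRT/P = 14.46 × 0.08206 × 260.05 / 0.251 = 1229 L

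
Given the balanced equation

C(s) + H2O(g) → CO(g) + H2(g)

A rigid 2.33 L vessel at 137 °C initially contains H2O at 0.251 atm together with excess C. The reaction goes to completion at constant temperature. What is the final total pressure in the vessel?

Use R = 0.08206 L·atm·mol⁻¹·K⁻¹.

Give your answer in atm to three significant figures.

Since T and V are fixed, P_final/P_initial = n_final/n_initial = 2/1.
P_final = (2/1) × 0.251 = 0.5020 atm

0.502 atm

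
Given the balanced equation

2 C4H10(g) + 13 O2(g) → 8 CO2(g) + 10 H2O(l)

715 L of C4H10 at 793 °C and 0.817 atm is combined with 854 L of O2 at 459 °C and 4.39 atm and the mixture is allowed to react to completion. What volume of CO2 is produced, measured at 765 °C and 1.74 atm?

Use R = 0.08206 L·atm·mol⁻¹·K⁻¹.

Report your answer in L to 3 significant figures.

1310 L

n(C4H10) = PV/RT = (0.817 × 715) / (0.08206 × 1066.15) = 6.677 mol
n(O2) = PV/RT = (4.39 × 854) / (0.08206 × 732.15) = 62.40 mol
For 6.677 mol C4H10, stoichiometry requires (13/2) × 6.677 = 43.40 mol O2; 62.40 mol is available, so C4H10 is limiting.
n(CO2) = (8/2) × 6.677 = 26.71 mol
V(CO2) = nRT/P = 26.71 × 0.08206 × 1038.15 / 1.74 = 1308 L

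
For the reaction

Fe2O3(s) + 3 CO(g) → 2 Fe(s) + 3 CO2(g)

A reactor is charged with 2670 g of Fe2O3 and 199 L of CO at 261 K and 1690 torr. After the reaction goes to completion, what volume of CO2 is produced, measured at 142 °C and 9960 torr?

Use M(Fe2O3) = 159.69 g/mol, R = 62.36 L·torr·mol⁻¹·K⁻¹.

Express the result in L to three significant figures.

n(Fe2O3) = 2670 / 159.69 = 16.72 mol
n(CO) = PV/RT = (1690 × 199) / (62.36 × 261) = 20.66 mol
For 16.72 mol Fe2O3, stoichiometry requires (3/1) × 16.72 = 50.16 mol CO; 20.66 mol is available, so CO is limiting.
n(CO2) = (3/3) × 20.66 = 20.66 mol
V(CO2) = nRT/P = 20.66 × 62.36 × 415.15 / 9960 = 53.70 L

53.7 L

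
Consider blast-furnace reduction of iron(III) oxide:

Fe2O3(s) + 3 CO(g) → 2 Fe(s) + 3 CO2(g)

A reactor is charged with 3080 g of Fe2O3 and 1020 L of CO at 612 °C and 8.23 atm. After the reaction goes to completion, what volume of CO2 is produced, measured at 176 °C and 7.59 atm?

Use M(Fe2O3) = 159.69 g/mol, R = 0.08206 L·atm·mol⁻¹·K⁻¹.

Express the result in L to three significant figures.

n(Fe2O3) = 3080 / 159.69 = 19.29 mol
n(CO) = PV/RT = (8.23 × 1020) / (0.08206 × 885.15) = 115.6 mol
For 19.29 mol Fe2O3, stoichiometry requires (3/1) × 19.29 = 57.87 mol CO; 115.6 mol is available, so Fe2O3 is limiting.
n(CO2) = (3/1) × 19.29 = 57.87 mol
V(CO2) = nRT/P = 57.87 × 0.08206 × 449.15 / 7.59 = 281.0 L

281 L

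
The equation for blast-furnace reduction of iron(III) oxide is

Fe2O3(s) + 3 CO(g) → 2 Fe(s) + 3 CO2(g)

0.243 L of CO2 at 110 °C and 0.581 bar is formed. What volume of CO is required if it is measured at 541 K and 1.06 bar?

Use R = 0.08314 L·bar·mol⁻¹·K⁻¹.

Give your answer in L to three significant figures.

0.188 L

n(CO2) = PV/RT = (0.581 × 0.243) / (0.08314 × 383.15) = 0.004432 mol
n(CO) = (3/3) × 0.004432 = 0.004432 mol
V = nRT/P = 0.004432 × 0.08314 × 541 / 1.06 = 0.1881 L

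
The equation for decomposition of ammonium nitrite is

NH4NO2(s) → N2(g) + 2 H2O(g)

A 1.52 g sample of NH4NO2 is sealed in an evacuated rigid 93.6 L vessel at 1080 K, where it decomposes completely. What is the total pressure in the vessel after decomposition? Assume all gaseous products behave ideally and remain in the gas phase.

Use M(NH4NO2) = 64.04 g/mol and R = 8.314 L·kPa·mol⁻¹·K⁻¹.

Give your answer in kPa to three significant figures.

6.83 kPa

n(NH4NO2) = 1.52 / 64.04 = 0.02374 mol
n(gas produced) = (3/1) × 0.02374 = 0.07122 mol
P = nRT/V = 0.07122 × 8.314 × 1080 / 93.6 = 6.832 kPa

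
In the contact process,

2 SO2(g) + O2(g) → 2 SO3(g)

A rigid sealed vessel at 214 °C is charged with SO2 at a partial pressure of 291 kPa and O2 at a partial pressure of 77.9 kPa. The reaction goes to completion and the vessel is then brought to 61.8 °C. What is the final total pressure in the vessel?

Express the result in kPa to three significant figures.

200 kPa

With V and T fixed, P_i ∝ n_i, so the mole ratios apply directly to partial pressures at 214 °C.
P(O2) required for 291 kPa of SO2 = (1/2) × 291 = 145.5 kPa; available 77.9 kPa, so O2 is limiting.
P(SO2) remaining = 291 − (2/1) × 77.9 = 135.2 kPa
P(gaseous products) = (2)/1 × 77.9 = 155.8 kPa
P_total at 214 °C = 135.2 + 155.8 = 291.0 kPa
Scaling to 61.8 °C: P = 291.0 × 334.95/487.15 = 200.1 kPa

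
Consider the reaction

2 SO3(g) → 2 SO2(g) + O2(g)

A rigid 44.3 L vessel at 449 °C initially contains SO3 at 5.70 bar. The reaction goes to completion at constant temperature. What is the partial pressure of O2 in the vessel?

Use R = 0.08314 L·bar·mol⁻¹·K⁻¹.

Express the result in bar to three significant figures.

n(SO3)₀ = PV/RT = (5.70 × 44.3) / (0.08314 × 722.15) = 4.206 mol
n(O2) = (1/2) × 4.206 = 2.103 mol
P(O2) = nRT/V = 2.103 × 0.08314 × 722.15 / 44.3 = 2.850 bar

2.85 bar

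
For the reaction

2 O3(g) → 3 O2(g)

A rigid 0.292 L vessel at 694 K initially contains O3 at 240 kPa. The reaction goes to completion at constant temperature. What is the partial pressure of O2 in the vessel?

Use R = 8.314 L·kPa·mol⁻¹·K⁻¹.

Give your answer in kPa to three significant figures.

360 kPa

n(O3)₀ = PV/RT = (240 × 0.292) / (8.314 × 694) = 0.01215 mol
n(O2) = (3/2) × 0.01215 = 0.01822 mol
P(O2) = nRT/V = 0.01822 × 8.314 × 694 / 0.292 = 360.0 kPa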